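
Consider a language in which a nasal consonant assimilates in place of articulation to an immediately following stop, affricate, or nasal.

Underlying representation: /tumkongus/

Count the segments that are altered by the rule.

/m/ before /k/ (velar) → [ŋ]
/n/ before /g/ (velar) → [ŋ]
2 segments change.

2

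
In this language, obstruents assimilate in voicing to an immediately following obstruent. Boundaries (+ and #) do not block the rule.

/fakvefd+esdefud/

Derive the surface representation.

/k/ before /v/ (voiced) → [g]
/f/ before /d/ (voiced) → [v]
/s/ before /d/ (voiced) → [z]

[fagvevd+ezdefud]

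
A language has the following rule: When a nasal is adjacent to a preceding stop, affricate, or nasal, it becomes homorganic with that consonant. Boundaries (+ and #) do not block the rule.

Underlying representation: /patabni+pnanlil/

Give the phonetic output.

/n/ after /b/ (labial) → [m]
/n/ after /p/ (labial) → [m]

[patabmi+pmanlil]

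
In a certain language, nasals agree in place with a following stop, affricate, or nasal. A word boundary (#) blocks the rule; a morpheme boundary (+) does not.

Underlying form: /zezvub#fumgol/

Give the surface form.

[zezvub#fuŋgol]

/m/ before /g/ (velar) → [ŋ]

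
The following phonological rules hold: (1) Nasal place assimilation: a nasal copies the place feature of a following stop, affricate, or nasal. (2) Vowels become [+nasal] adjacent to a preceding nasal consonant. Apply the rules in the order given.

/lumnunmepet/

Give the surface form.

[lunnũmmẽpet]

Rule 1: /m/ before /n/ (alveolar) → [n]
Rule 1: /n/ before /m/ (labial) → [m]
After rule 1: lunnummepet
Rule 2: /u/ after nasal /n/ → [ũ]
Rule 2: /e/ after nasal /m/ → [ẽ]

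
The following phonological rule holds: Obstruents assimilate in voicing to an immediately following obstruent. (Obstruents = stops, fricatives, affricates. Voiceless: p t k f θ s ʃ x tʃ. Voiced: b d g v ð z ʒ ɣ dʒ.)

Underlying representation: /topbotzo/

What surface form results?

/p/ before /b/ (voiced) → [b]
/t/ before /z/ (voiced) → [d]

[tobbodzo]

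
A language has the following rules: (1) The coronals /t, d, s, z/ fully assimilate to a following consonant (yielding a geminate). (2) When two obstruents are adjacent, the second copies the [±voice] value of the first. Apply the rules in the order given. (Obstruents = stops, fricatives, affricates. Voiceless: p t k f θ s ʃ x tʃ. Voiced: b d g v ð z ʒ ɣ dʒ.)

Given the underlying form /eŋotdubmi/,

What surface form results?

[eŋoddubmi]

Rule 1: /t/ before /d/ → [d] (total assimilation)
After rule 1: eŋoddubmi
Rule 2: no segment meets the rule's conditions; no change.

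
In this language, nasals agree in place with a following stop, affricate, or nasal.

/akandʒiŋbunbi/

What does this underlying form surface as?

[akaɲdʒimbumbi]

/n/ before /dʒ/ (palatal) → [ɲ]
/ŋ/ before /b/ (labial) → [m]
/n/ before /b/ (labial) → [m]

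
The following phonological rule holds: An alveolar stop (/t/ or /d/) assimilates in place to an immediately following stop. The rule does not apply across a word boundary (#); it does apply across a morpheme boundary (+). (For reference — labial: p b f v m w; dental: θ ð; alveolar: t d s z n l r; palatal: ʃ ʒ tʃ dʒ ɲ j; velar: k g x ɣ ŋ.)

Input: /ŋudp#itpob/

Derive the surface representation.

[ŋubp#ippob]

/d/ before /p/ (labial) → [b]
/t/ before /p/ (labial) → [p]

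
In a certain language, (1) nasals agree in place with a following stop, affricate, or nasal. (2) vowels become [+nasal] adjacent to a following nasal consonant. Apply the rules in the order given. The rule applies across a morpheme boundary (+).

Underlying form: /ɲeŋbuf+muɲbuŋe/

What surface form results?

Rule 1: /ŋ/ before /b/ (labial) → [m]
Rule 1: /ɲ/ before /b/ (labial) → [m]
After rule 1: ɲembuf+mumbuŋe
Rule 2: /e/ before nasal /m/ → [ẽ]
Rule 2: /u/ before nasal /m/ → [ũ]
Rule 2: /u/ before nasal /ŋ/ → [ũ]

[ɲẽmbuf+mũmbũŋe]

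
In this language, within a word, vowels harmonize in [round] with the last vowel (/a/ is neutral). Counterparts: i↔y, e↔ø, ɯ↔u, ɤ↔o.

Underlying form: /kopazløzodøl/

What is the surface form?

no segment meets the rule's conditions; no change.

[kopazløzodøl]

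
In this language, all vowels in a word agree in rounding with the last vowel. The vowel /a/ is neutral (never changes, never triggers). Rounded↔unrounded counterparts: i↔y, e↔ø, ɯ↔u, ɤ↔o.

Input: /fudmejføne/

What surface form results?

[fɯdmejfene]

/u/ harmonizes with /e/ ([-round]) → [ɯ]
/ø/ harmonizes with /e/ ([-round]) → [e]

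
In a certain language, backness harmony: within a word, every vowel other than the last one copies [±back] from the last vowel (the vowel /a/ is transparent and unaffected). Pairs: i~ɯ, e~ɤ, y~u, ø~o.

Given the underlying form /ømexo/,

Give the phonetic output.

/ø/ harmonizes with /o/ ([+back]) → [o]
/e/ harmonizes with /o/ ([+back]) → [ɤ]

[omɤxo]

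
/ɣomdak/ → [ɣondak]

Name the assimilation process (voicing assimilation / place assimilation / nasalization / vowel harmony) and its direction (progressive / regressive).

place assimilation, regressive

/m/→[n].
Each target copies a feature from the following segment, so the direction is regressive.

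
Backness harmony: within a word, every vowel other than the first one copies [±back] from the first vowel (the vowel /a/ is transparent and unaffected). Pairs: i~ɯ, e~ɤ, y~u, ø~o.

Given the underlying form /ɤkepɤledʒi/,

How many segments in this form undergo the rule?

3

/e/ harmonizes with /ɤ/ ([+back]) → [ɤ]
/e/ harmonizes with /ɤ/ ([+back]) → [ɤ]
/i/ harmonizes with /ɤ/ ([+back]) → [ɯ]
3 segments change.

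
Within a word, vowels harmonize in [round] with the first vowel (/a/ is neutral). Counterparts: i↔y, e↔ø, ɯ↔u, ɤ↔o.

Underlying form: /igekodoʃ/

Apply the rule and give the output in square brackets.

/o/ harmonizes with /i/ ([-round]) → [ɤ]
/o/ harmonizes with /i/ ([-round]) → [ɤ]

[igekɤdɤʃ]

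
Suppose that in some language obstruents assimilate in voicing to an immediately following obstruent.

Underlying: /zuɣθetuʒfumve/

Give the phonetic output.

[zuxθetuʃfumve]

/ɣ/ before /θ/ (voiceless) → [x]
/ʒ/ before /f/ (voiceless) → [ʃ]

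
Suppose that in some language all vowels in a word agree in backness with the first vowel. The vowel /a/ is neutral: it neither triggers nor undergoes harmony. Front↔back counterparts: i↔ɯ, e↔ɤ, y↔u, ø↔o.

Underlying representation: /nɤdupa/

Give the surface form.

[nɤdupa]

no segment meets the rule's conditions; no change.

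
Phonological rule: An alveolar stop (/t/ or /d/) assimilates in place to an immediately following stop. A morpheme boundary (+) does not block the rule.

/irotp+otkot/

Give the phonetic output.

/t/ before /p/ (labial) → [p]
/t/ before /k/ (velar) → [k]

[iropp+okkot]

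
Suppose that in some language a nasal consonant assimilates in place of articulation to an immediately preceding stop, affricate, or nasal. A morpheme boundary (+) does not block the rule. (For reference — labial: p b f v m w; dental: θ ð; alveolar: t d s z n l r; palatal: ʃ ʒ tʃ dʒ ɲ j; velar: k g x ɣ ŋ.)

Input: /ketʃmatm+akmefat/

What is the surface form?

[ketʃɲatn+akŋefat]

/m/ after /tʃ/ (palatal) → [ɲ]
/m/ after /t/ (alveolar) → [n]
/m/ after /k/ (velar) → [ŋ]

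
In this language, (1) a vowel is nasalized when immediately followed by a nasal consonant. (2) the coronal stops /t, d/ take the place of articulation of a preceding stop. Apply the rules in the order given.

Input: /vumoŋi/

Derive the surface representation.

[vũmõŋi]

Rule 1: /u/ before nasal /m/ → [ũ]
Rule 1: /o/ before nasal /ŋ/ → [õ]
After rule 1: vũmõŋi
Rule 2: no segment meets the rule's conditions; no change.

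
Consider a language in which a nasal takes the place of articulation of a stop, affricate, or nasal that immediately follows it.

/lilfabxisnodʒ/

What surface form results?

[lilfabxisnodʒ]

no segment meets the rule's conditions; no change.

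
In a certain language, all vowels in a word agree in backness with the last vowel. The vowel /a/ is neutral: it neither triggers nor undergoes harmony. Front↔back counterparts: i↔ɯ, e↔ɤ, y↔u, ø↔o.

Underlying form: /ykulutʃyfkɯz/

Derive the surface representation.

/y/ harmonizes with /ɯ/ ([+back]) → [u]
/y/ harmonizes with /ɯ/ ([+back]) → [u]

[ukulutʃufkɯz]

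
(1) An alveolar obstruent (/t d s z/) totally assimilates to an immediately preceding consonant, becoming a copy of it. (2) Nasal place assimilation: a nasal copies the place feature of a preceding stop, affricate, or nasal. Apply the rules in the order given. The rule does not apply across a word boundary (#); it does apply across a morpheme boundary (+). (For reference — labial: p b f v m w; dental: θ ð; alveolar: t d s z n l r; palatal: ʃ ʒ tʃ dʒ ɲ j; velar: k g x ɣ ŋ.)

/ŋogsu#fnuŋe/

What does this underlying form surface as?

[ŋoggu#fnuŋe]

Rule 1: /s/ after /g/ → [g] (total assimilation)
After rule 1: ŋoggu#fnuŋe
Rule 2: no segment meets the rule's conditions; no change.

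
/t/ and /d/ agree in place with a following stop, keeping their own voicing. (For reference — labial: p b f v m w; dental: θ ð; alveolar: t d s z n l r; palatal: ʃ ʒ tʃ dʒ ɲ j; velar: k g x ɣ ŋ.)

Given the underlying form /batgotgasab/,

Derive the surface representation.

/t/ before /g/ (velar) → [k]
/t/ before /g/ (velar) → [k]

[bakgokgasab]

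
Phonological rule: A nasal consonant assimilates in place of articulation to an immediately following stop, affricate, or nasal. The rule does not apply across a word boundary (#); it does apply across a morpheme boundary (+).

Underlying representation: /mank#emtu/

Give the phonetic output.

/n/ before /k/ (velar) → [ŋ]
/m/ before /t/ (alveolar) → [n]

[maŋk#entu]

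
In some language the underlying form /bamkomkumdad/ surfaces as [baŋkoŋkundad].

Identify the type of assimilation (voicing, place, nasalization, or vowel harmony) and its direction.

/m/→[ŋ] /m/→[ŋ] /m/→[n].
Each target copies a feature from the following segment, so the direction is regressive.

place assimilation, regressive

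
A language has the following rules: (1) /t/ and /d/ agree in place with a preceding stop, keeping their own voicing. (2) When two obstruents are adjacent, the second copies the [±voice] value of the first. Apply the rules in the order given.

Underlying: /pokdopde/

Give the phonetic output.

[pokkoppe]

Rule 1: /d/ after /k/ (velar) → [g]
Rule 1: /d/ after /p/ (labial) → [b]
After rule 1: pokgopbe
Rule 2: /g/ after /k/ (voiceless) → [k]
Rule 2: /b/ after /p/ (voiceless) → [p]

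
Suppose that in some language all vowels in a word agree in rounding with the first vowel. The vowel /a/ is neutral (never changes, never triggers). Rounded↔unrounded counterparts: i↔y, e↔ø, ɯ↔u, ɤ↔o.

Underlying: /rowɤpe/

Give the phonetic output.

[rowopø]

/ɤ/ harmonizes with /o/ ([+round]) → [o]
/e/ harmonizes with /o/ ([+round]) → [ø]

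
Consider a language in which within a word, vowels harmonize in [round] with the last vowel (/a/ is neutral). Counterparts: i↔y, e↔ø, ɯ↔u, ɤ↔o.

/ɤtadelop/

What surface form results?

[otadølop]

/ɤ/ harmonizes with /o/ ([+round]) → [o]
/e/ harmonizes with /o/ ([+round]) → [ø]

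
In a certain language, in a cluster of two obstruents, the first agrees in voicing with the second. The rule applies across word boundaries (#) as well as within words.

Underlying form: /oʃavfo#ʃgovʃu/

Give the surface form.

/v/ before /f/ (voiceless) → [f]
/ʃ/ before /g/ (voiced) → [ʒ]
/v/ before /ʃ/ (voiceless) → [f]

[oʃaffo#ʒgofʃu]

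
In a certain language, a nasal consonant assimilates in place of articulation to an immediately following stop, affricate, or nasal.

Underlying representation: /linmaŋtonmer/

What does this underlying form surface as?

[limmantommer]

/n/ before /m/ (labial) → [m]
/ŋ/ before /t/ (alveolar) → [n]
/n/ before /m/ (labial) → [m]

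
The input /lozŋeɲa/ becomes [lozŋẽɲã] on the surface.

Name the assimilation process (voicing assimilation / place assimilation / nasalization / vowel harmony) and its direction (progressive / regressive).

/e/→[ẽ] /a/→[ã].
Each target copies a feature from the preceding segment, so the direction is progressive.

nasalization, progressive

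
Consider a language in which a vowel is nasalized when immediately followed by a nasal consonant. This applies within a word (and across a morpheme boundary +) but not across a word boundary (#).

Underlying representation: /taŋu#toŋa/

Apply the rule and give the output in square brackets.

[tãŋu#tõŋa]

/a/ before nasal /ŋ/ → [ã]
/o/ before nasal /ŋ/ → [õ]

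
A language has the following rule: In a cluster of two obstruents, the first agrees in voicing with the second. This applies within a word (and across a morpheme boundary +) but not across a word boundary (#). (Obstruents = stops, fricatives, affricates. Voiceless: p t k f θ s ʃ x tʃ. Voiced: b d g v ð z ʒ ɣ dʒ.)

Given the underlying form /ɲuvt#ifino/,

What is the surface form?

/v/ before /t/ (voiceless) → [f]

[ɲuft#ifino]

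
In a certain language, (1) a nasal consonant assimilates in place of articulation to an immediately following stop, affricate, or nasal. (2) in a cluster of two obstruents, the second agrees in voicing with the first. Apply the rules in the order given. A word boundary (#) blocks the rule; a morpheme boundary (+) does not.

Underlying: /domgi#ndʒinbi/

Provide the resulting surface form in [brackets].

Rule 1: /m/ before /g/ (velar) → [ŋ]
Rule 1: /n/ before /dʒ/ (palatal) → [ɲ]
Rule 1: /n/ before /b/ (labial) → [m]
After rule 1: doŋgi#ɲdʒimbi
Rule 2: no segment meets the rule's conditions; no change.

[doŋgi#ɲdʒimbi]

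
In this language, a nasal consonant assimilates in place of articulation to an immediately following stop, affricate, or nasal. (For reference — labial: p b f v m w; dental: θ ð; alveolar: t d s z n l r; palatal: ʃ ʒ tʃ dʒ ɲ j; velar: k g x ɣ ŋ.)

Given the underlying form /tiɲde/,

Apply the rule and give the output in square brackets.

/ɲ/ before /d/ (alveolar) → [n]

[tinde]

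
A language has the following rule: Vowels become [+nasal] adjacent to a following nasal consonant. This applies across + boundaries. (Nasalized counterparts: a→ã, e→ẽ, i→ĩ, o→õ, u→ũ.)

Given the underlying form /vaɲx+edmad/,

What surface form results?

/a/ before nasal /ɲ/ → [ã]

[vãɲx+edmad]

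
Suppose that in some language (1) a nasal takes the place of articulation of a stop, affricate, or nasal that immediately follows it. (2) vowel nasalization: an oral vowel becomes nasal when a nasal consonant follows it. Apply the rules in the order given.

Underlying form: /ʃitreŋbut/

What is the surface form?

[ʃitrẽmbut]

Rule 1: /ŋ/ before /b/ (labial) → [m]
After rule 1: ʃitrembut
Rule 2: /e/ before nasal /m/ → [ẽ]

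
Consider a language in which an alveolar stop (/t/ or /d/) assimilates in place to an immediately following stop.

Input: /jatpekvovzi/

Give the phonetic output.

[jappekvovzi]

/t/ before /p/ (labial) → [p]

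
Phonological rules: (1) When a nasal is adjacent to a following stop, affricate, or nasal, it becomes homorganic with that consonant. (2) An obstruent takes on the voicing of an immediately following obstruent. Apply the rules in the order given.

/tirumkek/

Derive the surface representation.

[tiruŋkek]

Rule 1: /m/ before /k/ (velar) → [ŋ]
After rule 1: tiruŋkek
Rule 2: no segment meets the rule's conditions; no change.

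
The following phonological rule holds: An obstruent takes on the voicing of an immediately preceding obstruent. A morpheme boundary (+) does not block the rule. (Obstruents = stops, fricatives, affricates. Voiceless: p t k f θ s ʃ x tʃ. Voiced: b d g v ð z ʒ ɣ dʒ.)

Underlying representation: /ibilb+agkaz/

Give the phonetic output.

/k/ after /g/ (voiced) → [g]

[ibilb+aggaz]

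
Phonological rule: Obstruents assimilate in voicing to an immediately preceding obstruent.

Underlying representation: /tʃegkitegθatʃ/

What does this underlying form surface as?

[tʃeggitegðatʃ]

/k/ after /g/ (voiced) → [g]
/θ/ after /g/ (voiced) → [ð]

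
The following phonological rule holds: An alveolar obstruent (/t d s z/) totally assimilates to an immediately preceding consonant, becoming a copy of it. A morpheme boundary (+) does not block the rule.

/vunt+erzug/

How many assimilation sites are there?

2

/t/ after /n/ → [n] (total assimilation)
/z/ after /r/ → [r] (total assimilation)
2 segments change.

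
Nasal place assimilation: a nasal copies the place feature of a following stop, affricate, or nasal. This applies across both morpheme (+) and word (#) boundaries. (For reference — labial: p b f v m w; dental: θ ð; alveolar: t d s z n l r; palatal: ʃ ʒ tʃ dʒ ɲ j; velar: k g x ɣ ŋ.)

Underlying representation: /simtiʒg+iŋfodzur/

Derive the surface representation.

/m/ before /t/ (alveolar) → [n]

[sintiʒg+iŋfodzur]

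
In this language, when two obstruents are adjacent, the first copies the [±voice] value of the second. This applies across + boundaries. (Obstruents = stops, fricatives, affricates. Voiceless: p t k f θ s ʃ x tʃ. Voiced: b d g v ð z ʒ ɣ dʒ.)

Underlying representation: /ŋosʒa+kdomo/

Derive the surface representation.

/s/ before /ʒ/ (voiced) → [z]
/k/ before /d/ (voiced) → [g]

[ŋozʒa+gdomo]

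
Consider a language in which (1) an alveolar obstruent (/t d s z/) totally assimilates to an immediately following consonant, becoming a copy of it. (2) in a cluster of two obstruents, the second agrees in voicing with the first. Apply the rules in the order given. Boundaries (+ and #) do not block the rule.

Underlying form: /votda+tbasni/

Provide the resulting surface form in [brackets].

[vodda+bbanni]

Rule 1: /t/ before /d/ → [d] (total assimilation)
Rule 1: /t/ before /b/ → [b] (total assimilation)
Rule 1: /s/ before /n/ → [n] (total assimilation)
After rule 1: vodda+bbanni
Rule 2: no segment meets the rule's conditions; no change.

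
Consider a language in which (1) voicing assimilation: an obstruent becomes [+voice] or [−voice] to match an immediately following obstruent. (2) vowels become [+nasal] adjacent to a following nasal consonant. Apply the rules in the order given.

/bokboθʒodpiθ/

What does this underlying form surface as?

Rule 1: /k/ before /b/ (voiced) → [g]
Rule 1: /θ/ before /ʒ/ (voiced) → [ð]
Rule 1: /d/ before /p/ (voiceless) → [t]
After rule 1: bogboðʒotpiθ
Rule 2: no segment meets the rule's conditions; no change.

[bogboðʒotpiθ]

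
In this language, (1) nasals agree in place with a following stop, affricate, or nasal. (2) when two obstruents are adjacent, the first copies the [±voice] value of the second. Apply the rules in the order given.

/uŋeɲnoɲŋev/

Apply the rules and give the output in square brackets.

Rule 1: /ɲ/ before /n/ (alveolar) → [n]
Rule 1: /ɲ/ before /ŋ/ (velar) → [ŋ]
After rule 1: uŋennoŋŋev
Rule 2: no segment meets the rule's conditions; no change.

[uŋennoŋŋev]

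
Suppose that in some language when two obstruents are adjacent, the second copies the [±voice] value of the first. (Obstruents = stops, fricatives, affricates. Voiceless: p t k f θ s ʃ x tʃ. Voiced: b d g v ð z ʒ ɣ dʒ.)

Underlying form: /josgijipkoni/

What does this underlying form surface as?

[joskijipkoni]

/g/ after /s/ (voiceless) → [k]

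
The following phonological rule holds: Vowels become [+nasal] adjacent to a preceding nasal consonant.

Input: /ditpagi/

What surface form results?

no segment meets the rule's conditions; no change.

[ditpagi]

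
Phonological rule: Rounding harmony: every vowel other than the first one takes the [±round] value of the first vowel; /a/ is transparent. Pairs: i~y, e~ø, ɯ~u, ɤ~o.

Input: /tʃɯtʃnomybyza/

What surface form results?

[tʃɯtʃnɤmibiza]

/o/ harmonizes with /ɯ/ ([-round]) → [ɤ]
/y/ harmonizes with /ɯ/ ([-round]) → [i]
/y/ harmonizes with /ɯ/ ([-round]) → [i]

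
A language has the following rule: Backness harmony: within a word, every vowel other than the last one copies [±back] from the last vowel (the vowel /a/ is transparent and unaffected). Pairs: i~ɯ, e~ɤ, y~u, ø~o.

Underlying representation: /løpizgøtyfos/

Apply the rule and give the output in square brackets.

[lopɯzgotufos]

/ø/ harmonizes with /o/ ([+back]) → [o]
/i/ harmonizes with /o/ ([+back]) → [ɯ]
/ø/ harmonizes with /o/ ([+back]) → [o]
/y/ harmonizes with /o/ ([+back]) → [u]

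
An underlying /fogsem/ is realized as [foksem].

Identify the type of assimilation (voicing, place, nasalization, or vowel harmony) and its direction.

voicing assimilation, regressive

/g/→[k].
Each target copies a feature from the following segment, so the direction is regressive.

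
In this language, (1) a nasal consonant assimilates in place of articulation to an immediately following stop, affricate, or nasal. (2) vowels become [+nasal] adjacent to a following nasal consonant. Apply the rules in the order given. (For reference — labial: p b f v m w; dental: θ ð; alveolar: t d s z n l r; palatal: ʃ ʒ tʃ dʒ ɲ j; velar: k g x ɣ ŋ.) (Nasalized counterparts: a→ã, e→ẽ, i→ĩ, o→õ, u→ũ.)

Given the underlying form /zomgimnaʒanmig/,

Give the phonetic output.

Rule 1: /m/ before /g/ (velar) → [ŋ]
Rule 1: /m/ before /n/ (alveolar) → [n]
Rule 1: /n/ before /m/ (labial) → [m]
After rule 1: zoŋginnaʒammig
Rule 2: /o/ before nasal /ŋ/ → [õ]
Rule 2: /i/ before nasal /n/ → [ĩ]
Rule 2: /a/ before nasal /m/ → [ã]

[zõŋgĩnnaʒãmmig]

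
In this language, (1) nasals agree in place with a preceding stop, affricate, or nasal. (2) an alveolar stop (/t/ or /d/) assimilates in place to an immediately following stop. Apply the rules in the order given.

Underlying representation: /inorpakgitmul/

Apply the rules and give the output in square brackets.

Rule 1: /m/ after /t/ (alveolar) → [n]
After rule 1: inorpakgitnul
Rule 2: no segment meets the rule's conditions; no change.

[inorpakgitnul]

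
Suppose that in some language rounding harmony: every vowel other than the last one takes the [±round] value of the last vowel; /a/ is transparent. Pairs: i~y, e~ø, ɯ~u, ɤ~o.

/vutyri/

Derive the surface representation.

[vɯtiri]

/u/ harmonizes with /i/ ([-round]) → [ɯ]
/y/ harmonizes with /i/ ([-round]) → [i]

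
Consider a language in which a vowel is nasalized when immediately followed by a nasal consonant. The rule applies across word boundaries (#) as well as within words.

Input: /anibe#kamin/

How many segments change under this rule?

/a/ before nasal /n/ → [ã]
/a/ before nasal /m/ → [ã]
/i/ before nasal /n/ → [ĩ]
3 segments change.

3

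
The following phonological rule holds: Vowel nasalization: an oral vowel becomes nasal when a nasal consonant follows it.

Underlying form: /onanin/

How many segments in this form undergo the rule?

3

/o/ before nasal /n/ → [õ]
/a/ before nasal /n/ → [ã]
/i/ before nasal /n/ → [ĩ]
3 segments change.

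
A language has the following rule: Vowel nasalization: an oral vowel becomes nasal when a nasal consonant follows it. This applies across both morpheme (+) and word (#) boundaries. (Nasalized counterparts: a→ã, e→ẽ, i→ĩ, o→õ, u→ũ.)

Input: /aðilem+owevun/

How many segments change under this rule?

/e/ before nasal /m/ → [ẽ]
/u/ before nasal /n/ → [ũ]
2 segments change.

2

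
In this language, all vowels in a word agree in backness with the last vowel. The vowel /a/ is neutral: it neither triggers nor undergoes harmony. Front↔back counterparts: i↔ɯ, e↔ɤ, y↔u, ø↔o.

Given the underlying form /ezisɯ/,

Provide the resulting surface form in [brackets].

/e/ harmonizes with /ɯ/ ([+back]) → [ɤ]
/i/ harmonizes with /ɯ/ ([+back]) → [ɯ]

[ɤzɯsɯ]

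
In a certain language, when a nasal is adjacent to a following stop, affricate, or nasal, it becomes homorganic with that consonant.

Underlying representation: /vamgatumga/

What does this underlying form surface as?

[vaŋgatuŋga]

/m/ before /g/ (velar) → [ŋ]
/m/ before /g/ (velar) → [ŋ]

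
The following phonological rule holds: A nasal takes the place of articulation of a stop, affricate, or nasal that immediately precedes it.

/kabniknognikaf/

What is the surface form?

[kabmikŋogŋikaf]

/n/ after /b/ (labial) → [m]
/n/ after /k/ (velar) → [ŋ]
/n/ after /g/ (velar) → [ŋ]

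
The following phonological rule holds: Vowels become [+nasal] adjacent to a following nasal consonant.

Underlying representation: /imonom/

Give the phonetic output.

[ĩmõnõm]

/i/ before nasal /m/ → [ĩ]
/o/ before nasal /n/ → [õ]
/o/ before nasal /m/ → [õ]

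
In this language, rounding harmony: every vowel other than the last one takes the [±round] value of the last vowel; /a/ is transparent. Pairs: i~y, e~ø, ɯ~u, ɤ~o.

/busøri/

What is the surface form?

/u/ harmonizes with /i/ ([-round]) → [ɯ]
/ø/ harmonizes with /i/ ([-round]) → [e]

[bɯseri]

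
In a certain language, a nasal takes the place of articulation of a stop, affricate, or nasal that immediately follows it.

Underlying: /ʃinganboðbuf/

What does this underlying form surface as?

[ʃiŋgamboðbuf]

/n/ before /g/ (velar) → [ŋ]
/n/ before /b/ (labial) → [m]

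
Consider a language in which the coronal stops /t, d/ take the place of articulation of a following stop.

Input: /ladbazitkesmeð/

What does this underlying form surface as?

[labbazikkesmeð]

/d/ before /b/ (labial) → [b]
/t/ before /k/ (velar) → [k]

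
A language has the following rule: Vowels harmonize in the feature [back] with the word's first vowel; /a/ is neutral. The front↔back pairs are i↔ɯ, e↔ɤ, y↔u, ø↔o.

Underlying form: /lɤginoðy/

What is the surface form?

[lɤgɯnoðu]

/i/ harmonizes with /ɤ/ ([+back]) → [ɯ]
/y/ harmonizes with /ɤ/ ([+back]) → [u]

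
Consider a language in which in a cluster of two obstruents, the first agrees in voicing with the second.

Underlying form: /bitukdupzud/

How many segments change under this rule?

2

/k/ before /d/ (voiced) → [g]
/p/ before /z/ (voiced) → [b]
2 segments change.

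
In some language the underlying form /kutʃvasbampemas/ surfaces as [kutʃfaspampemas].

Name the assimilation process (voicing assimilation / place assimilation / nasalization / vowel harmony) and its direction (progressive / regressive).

voicing assimilation, progressive

/v/→[f] /b/→[p].
Each target copies a feature from the preceding segment, so the direction is progressive.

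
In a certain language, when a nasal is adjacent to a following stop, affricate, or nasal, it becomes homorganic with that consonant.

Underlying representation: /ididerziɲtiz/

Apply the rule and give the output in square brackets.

/ɲ/ before /t/ (alveolar) → [n]

[ididerzintiz]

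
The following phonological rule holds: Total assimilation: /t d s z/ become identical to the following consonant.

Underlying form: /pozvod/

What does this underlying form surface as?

/z/ before /v/ → [v] (total assimilation)

[povvod]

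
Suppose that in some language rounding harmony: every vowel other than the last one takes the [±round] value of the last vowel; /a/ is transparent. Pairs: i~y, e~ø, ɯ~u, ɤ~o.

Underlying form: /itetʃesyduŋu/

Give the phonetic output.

[ytøtʃøsyduŋu]

/i/ harmonizes with /u/ ([+round]) → [y]
/e/ harmonizes with /u/ ([+round]) → [ø]
/e/ harmonizes with /u/ ([+round]) → [ø]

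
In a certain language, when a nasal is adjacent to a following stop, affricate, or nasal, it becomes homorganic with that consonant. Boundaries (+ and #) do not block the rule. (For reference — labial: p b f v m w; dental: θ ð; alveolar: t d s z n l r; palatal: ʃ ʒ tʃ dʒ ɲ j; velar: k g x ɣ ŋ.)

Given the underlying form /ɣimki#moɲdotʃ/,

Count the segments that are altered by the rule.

2

/m/ before /k/ (velar) → [ŋ]
/ɲ/ before /d/ (alveolar) → [n]
2 segments change.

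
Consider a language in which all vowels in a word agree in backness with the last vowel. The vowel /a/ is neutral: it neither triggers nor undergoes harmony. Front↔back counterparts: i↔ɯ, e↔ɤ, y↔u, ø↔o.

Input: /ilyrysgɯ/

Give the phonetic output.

[ɯlurusgɯ]

/i/ harmonizes with /ɯ/ ([+back]) → [ɯ]
/y/ harmonizes with /ɯ/ ([+back]) → [u]
/y/ harmonizes with /ɯ/ ([+back]) → [u]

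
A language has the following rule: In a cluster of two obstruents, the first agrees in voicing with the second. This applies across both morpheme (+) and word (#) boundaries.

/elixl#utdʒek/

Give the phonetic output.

/t/ before /dʒ/ (voiced) → [d]

[elixl#uddʒek]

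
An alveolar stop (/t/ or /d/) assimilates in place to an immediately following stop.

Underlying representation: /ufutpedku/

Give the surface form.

[ufuppegku]

/t/ before /p/ (labial) → [p]
/d/ before /k/ (velar) → [g]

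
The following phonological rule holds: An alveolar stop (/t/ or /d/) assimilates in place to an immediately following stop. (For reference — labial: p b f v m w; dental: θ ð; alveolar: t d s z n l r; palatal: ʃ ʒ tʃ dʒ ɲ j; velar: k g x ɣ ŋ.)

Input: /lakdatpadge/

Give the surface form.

[lakdappagge]

/t/ before /p/ (labial) → [p]
/d/ before /g/ (velar) → [g]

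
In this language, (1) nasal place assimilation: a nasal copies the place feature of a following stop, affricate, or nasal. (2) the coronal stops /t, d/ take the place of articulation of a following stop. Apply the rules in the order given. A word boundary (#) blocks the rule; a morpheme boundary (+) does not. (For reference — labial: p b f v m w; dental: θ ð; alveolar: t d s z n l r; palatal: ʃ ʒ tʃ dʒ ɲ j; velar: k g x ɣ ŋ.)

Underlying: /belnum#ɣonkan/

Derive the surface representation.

[belnum#ɣoŋkan]

Rule 1: /n/ before /k/ (velar) → [ŋ]
After rule 1: belnum#ɣoŋkan
Rule 2: no segment meets the rule's conditions; no change.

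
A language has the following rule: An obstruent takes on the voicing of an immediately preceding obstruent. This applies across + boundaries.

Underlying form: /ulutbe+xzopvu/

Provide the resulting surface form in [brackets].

[ulutpe+xsopfu]

/b/ after /t/ (voiceless) → [p]
/z/ after /x/ (voiceless) → [s]
/v/ after /p/ (voiceless) → [f]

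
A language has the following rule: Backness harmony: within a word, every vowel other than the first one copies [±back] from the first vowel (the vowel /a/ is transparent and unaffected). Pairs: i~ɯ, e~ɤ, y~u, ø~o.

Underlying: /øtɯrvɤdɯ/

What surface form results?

/ɯ/ harmonizes with /ø/ ([-back]) → [i]
/ɤ/ harmonizes with /ø/ ([-back]) → [e]
/ɯ/ harmonizes with /ø/ ([-back]) → [i]

[øtirvedi]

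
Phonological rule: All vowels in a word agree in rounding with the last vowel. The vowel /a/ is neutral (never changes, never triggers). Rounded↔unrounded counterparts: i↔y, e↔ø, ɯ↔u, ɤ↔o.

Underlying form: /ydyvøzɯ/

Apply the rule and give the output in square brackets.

/y/ harmonizes with /ɯ/ ([-round]) → [i]
/y/ harmonizes with /ɯ/ ([-round]) → [i]
/ø/ harmonizes with /ɯ/ ([-round]) → [e]

[idivezɯ]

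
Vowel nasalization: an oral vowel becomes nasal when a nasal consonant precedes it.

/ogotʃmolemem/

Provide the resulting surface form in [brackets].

/o/ after nasal /m/ → [õ]
/e/ after nasal /m/ → [ẽ]

[ogotʃmõlemẽm]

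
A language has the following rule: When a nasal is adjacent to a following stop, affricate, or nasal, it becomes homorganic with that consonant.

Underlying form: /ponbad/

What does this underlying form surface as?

/n/ before /b/ (labial) → [m]

[pombad]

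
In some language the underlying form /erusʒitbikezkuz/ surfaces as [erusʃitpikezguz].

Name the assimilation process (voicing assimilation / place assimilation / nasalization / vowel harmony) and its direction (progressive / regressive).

/ʒ/→[ʃ] /b/→[p] /k/→[g].
Each target copies a feature from the preceding segment, so the direction is progressive.

voicing assimilation, progressive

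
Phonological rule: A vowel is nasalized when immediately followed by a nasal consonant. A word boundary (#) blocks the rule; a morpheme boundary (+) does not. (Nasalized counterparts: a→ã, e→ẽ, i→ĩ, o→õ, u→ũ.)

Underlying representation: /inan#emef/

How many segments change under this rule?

/i/ before nasal /n/ → [ĩ]
/a/ before nasal /n/ → [ã]
/e/ before nasal /m/ → [ẽ]
3 segments change.

3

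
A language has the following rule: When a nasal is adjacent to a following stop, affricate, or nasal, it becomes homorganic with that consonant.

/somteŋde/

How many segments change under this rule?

2

/m/ before /t/ (alveolar) → [n]
/ŋ/ before /d/ (alveolar) → [n]
2 segments change.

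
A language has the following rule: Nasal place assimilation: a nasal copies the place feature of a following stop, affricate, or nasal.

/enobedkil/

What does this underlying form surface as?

[enobedkil]

no segment meets the rule's conditions; no change.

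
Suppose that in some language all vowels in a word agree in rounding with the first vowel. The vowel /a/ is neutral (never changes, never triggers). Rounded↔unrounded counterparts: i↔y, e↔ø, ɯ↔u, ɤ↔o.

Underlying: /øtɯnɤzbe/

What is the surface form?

[øtunozbø]

/ɯ/ harmonizes with /ø/ ([+round]) → [u]
/ɤ/ harmonizes with /ø/ ([+round]) → [o]
/e/ harmonizes with /ø/ ([+round]) → [ø]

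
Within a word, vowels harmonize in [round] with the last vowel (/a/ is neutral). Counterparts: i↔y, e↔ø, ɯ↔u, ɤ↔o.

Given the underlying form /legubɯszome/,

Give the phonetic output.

[legɯbɯszɤme]

/u/ harmonizes with /e/ ([-round]) → [ɯ]
/o/ harmonizes with /e/ ([-round]) → [ɤ]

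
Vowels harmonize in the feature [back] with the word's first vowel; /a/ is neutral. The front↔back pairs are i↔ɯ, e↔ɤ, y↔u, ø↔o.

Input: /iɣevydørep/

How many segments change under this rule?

0

No segment meets the rule's conditions.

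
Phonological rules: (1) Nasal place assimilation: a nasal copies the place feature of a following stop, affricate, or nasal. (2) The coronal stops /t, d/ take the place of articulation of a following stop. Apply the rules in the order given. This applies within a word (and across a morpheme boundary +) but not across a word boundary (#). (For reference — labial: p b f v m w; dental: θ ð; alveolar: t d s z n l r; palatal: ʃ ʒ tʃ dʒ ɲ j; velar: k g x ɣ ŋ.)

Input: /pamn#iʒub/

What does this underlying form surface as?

Rule 1: /m/ before /n/ (alveolar) → [n]
After rule 1: pann#iʒub
Rule 2: no segment meets the rule's conditions; no change.

[pann#iʒub]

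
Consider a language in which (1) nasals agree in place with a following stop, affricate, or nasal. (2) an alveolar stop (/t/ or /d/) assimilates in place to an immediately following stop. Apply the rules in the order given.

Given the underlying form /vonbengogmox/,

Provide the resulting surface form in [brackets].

[vombeŋgogmox]

Rule 1: /n/ before /b/ (labial) → [m]
Rule 1: /n/ before /g/ (velar) → [ŋ]
After rule 1: vombeŋgogmox
Rule 2: no segment meets the rule's conditions; no change.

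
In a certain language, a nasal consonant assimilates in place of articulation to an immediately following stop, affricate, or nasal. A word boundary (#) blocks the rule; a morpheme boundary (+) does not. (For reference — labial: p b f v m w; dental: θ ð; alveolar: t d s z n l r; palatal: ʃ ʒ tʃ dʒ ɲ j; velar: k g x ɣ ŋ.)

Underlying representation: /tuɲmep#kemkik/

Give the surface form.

[tummep#keŋkik]

/ɲ/ before /m/ (labial) → [m]
/m/ before /k/ (velar) → [ŋ]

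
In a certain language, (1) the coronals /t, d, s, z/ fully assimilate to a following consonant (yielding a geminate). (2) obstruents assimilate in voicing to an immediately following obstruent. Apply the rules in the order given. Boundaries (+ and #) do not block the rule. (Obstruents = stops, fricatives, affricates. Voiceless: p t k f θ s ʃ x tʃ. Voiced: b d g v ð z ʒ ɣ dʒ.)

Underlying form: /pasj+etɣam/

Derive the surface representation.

Rule 1: /s/ before /j/ → [j] (total assimilation)
Rule 1: /t/ before /ɣ/ → [ɣ] (total assimilation)
After rule 1: pajj+eɣɣam
Rule 2: no segment meets the rule's conditions; no change.

[pajj+eɣɣam]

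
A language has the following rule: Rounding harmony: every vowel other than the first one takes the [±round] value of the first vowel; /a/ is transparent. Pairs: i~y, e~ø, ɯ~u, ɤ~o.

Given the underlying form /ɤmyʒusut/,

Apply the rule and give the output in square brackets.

/y/ harmonizes with /ɤ/ ([-round]) → [i]
/u/ harmonizes with /ɤ/ ([-round]) → [ɯ]
/u/ harmonizes with /ɤ/ ([-round]) → [ɯ]

[ɤmiʒɯsɯt]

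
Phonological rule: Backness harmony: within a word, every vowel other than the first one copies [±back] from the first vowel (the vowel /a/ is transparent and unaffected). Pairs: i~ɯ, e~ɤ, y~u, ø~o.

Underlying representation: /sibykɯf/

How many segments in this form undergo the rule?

1

/ɯ/ harmonizes with /i/ ([-back]) → [i]
1 segment changes.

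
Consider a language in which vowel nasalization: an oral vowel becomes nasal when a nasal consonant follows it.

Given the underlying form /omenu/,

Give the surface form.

[õmẽnu]

/o/ before nasal /m/ → [õ]
/e/ before nasal /n/ → [ẽ]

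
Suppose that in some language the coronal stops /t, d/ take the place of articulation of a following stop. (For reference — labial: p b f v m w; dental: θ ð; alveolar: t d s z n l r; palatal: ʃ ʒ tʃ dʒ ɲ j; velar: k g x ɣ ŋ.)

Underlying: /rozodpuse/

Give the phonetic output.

[rozobpuse]

/d/ before /p/ (labial) → [b]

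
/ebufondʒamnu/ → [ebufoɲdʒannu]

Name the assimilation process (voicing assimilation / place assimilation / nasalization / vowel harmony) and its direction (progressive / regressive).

/n/→[ɲ] /m/→[n].
Each target copies a feature from the following segment, so the direction is regressive.

place assimilation, regressive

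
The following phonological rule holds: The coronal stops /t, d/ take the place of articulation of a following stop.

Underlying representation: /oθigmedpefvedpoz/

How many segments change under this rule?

2

/d/ before /p/ (labial) → [b]
/d/ before /p/ (labial) → [b]
2 segments change.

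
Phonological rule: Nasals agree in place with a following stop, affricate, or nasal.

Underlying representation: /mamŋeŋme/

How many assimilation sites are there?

/m/ before /ŋ/ (velar) → [ŋ]
/ŋ/ before /m/ (labial) → [m]
2 segments change.

2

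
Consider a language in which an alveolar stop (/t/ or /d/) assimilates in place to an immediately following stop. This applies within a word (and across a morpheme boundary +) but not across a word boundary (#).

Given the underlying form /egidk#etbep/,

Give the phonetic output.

[egigk#epbep]

/d/ before /k/ (velar) → [g]
/t/ before /b/ (labial) → [p]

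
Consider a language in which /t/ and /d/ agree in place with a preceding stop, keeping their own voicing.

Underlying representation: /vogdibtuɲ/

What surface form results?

[voggibpuɲ]

/d/ after /g/ (velar) → [g]
/t/ after /b/ (labial) → [p]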